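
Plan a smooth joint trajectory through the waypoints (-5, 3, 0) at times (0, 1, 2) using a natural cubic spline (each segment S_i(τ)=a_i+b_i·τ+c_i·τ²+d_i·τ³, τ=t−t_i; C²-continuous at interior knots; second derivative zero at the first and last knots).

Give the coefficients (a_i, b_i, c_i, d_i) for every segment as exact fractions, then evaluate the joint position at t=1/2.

Δ: Δ0=8, Δ1=-3
row 1: diag=4, rhs=-66; c'=1/4, d'=-33/2
back: M1=-33/2
M: M0=0, M1=-33/2, M2=0
seg 0: a=-5, c=M0/2=0, d=(M1−M0)/(6·1)=-11/4, b=Δ0−h0·(2M0+M1)/6=43/4
seg 1: a=3, c=M1/2=-33/4, d=(M2−M1)/(6·1)=11/4, b=Δ1−h1·(2M1+M2)/6=5/2
t_q=1/2 → seg 0, τ=1/2; S=-5+43/4·τ+0·τ²+-11/4·τ³=1/32

  seg 0: a=-5 b=43/4 c=0 d=-11/4
  seg 1: a=3 b=5/2 c=-33/4 d=11/4
S(1/2) = 1/32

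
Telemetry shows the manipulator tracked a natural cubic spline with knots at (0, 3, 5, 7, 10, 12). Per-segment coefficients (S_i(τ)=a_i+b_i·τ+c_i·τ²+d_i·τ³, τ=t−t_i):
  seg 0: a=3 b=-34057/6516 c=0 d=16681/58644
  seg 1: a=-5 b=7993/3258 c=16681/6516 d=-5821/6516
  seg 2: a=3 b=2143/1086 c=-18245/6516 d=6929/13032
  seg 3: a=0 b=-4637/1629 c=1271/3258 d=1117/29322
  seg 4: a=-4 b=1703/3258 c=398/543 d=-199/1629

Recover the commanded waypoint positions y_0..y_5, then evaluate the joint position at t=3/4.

y_0 = S_0(0) = a_0 = 3
y_1 = S_1(0) = a_1 = -5
y_2 = S_2(0) = a_2 = 3
y_3 = S_3(0) = a_3 = 0
y_4 = S_4(0) = a_4 = -4
y_5 = S_4(2) = -1
t_q=3/4 is in segment 0 (τ=3/4); S_0(τ)=-37069/46336

y_0=3 y_1=-5 y_2=3 y_3=0 y_4=-4 y_5=-1
S(3/4) = -37069/46336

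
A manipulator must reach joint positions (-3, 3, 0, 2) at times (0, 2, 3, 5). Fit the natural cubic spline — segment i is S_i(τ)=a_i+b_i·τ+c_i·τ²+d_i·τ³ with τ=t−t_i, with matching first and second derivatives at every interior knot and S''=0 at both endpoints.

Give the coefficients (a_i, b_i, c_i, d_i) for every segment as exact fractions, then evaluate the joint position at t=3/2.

Δ: Δ0=3, Δ1=-3, Δ2=1
row 1: diag=6, rhs=-36; c'=1/6, d'=-6
row 2: denom=6−1·1/6=35/6; d'=(24−1·-6)/(35/6)=36/7
back: M2=36/7
back: M1=-6−1/6·36/7=-48/7
M: M0=0, M1=-48/7, M2=36/7, M3=0
seg 0: a=-3, c=M0/2=0, d=(M1−M0)/(6·2)=-4/7, b=Δ0−h0·(2M0+M1)/6=37/7
seg 1: a=3, c=M1/2=-24/7, d=(M2−M1)/(6·1)=2, b=Δ1−h1·(2M1+M2)/6=-11/7
seg 2: a=0, c=M2/2=18/7, d=(M3−M2)/(6·2)=-3/7, b=Δ2−h2·(2M2+M3)/6=-17/7
t_q=3/2 → seg 0, τ=3/2; S=-3+37/7·τ+0·τ²+-4/7·τ³=3

  seg 0: a=-3 b=37/7 c=0 d=-4/7
  seg 1: a=3 b=-11/7 c=-24/7 d=2
  seg 2: a=0 b=-17/7 c=18/7 d=-3/7
S(3/2) = 3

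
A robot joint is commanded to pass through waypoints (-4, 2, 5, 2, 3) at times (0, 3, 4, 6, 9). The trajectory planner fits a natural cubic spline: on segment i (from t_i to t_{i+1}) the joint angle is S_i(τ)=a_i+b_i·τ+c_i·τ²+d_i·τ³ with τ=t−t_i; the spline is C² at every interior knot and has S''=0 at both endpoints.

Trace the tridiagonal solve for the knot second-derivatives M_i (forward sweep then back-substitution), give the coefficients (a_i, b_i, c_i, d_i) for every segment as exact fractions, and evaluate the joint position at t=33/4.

Δ: Δ0=2, Δ1=3, Δ2=-3/2, Δ3=1/3
row 1: diag=8, rhs=6; c'=1/8, d'=3/4
row 2: denom=6−1·1/8=47/8; d'=(-27−1·3/4)/(47/8)=-222/47
row 3: denom=10−2·16/47=438/47; d'=(11−2·-222/47)/(438/47)=961/438
back: M3=961/438
back: M2=-222/47−16/47·961/438=-1198/219
back: M1=3/4−1/8·-1198/219=314/219
M: M0=0, M1=314/219, M2=-1198/219, M3=961/438, M4=0
seg 0: a=-4, c=M0/2=0, d=(M1−M0)/(6·3)=157/1971, b=Δ0−h0·(2M0+M1)/6=281/219
seg 1: a=2, c=M1/2=157/219, d=(M2−M1)/(6·1)=-84/73, b=Δ1−h1·(2M1+M2)/6=752/219
seg 2: a=5, c=M2/2=-599/219, d=(M3−M2)/(6·2)=373/584, b=Δ2−h2·(2M2+M3)/6=310/219
seg 3: a=2, c=M3/2=961/876, d=(M4−M3)/(6·3)=-961/7884, b=Δ3−h3·(2M3+M4)/6=-815/438
t_q=33/4 → seg 3, τ=9/4; S=2+-815/438·τ+961/876·τ²+-961/7884·τ³=36977/18688

  seg 0: a=-4 b=281/219 c=0 d=157/1971
  seg 1: a=2 b=752/219 c=157/219 d=-84/73
  seg 2: a=5 b=310/219 c=-599/219 d=373/584
  seg 3: a=2 b=-815/438 c=961/876 d=-961/7884
S(33/4) = 36977/18688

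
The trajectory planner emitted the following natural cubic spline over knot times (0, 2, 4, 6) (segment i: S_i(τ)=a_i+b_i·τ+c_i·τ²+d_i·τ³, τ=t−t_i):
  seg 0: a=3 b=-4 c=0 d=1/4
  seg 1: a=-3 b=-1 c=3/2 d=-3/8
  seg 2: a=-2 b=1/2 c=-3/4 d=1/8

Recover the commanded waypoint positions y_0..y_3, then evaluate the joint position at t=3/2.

y_0 = S_0(0) = a_0 = 3
y_1 = S_1(0) = a_1 = -3
y_2 = S_2(0) = a_2 = -2
y_3 = S_2(2) = -3
t_q=3/2 is in segment 0 (τ=3/2); S_0(τ)=-69/32

y_0=3 y_1=-3 y_2=-2 y_3=-3
S(3/2) = -69/32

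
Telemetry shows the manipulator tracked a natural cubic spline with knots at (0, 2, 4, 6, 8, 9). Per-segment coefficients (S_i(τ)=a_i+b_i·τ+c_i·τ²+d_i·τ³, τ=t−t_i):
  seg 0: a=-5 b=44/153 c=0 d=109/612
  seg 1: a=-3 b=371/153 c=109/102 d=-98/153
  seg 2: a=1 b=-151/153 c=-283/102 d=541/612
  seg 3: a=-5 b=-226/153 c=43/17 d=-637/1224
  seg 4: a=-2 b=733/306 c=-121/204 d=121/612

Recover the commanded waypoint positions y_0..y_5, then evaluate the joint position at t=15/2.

y_0 = S_0(0) = a_0 = -5
y_1 = S_1(0) = a_1 = -3
y_2 = S_2(0) = a_2 = 1
y_3 = S_3(0) = a_3 = -5
y_4 = S_4(0) = a_4 = -2
y_5 = S_4(1) = 0
t_q=15/2 is in segment 3 (τ=3/2); S_3(τ)=-10709/3264

y_0=-5 y_1=-3 y_2=1 y_3=-5 y_4=-2 y_5=0
S(15/2) = -10709/3264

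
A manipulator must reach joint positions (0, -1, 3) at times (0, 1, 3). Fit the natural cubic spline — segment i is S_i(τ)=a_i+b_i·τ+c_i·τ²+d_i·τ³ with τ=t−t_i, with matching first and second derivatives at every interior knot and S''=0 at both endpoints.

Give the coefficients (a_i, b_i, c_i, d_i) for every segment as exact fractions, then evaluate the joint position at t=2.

Δ: Δ0=-1, Δ1=2
row 1: diag=6, rhs=18; c'=1/3, d'=3
back: M1=3
M: M0=0, M1=3, M2=0
seg 0: a=0, c=M0/2=0, d=(M1−M0)/(6·1)=1/2, b=Δ0−h0·(2M0+M1)/6=-3/2
seg 1: a=-1, c=M1/2=3/2, d=(M2−M1)/(6·2)=-1/4, b=Δ1−h1·(2M1+M2)/6=0
t_q=2 → seg 1, τ=1; S=-1+0·τ+3/2·τ²+-1/4·τ³=1/4

  seg 0: a=0 b=-3/2 c=0 d=1/2
  seg 1: a=-1 b=0 c=3/2 d=-1/4
S(2) = 1/4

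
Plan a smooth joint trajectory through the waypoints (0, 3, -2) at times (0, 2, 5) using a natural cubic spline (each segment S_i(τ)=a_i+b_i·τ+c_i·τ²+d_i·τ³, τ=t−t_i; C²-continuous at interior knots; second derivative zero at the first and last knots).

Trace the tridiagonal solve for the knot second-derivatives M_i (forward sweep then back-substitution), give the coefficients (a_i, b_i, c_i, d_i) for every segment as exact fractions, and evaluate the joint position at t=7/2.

Δ: Δ0=3/2, Δ1=-5/3
row 1: diag=10, rhs=-19; c'=3/10, d'=-19/10
back: M1=-19/10
M: M0=0, M1=-19/10, M2=0
seg 0: a=0, c=M0/2=0, d=(M1−M0)/(6·2)=-19/120, b=Δ0−h0·(2M0+M1)/6=32/15
seg 1: a=3, c=M1/2=-19/20, d=(M2−M1)/(6·3)=19/180, b=Δ1−h1·(2M1+M2)/6=7/30
t_q=7/2 → seg 1, τ=3/2; S=3+7/30·τ+-19/20·τ²+19/180·τ³=251/160

  seg 0: a=0 b=32/15 c=0 d=-19/120
  seg 1: a=3 b=7/30 c=-19/20 d=19/180
S(7/2) = 251/160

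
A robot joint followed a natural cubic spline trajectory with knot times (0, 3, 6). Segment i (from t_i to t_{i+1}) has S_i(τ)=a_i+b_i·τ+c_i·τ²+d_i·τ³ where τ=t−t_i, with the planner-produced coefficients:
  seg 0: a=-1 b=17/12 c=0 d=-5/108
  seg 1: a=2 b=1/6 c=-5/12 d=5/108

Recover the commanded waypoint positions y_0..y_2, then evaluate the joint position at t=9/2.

y_0=-1 y_1=2 y_2=0
S(9/2) = 47/32

y_0 = S_0(0) = a_0 = -1
y_1 = S_1(0) = a_1 = 2
y_2 = S_1(3) = 0
t_q=9/2 is in segment 1 (τ=3/2); S_1(τ)=47/32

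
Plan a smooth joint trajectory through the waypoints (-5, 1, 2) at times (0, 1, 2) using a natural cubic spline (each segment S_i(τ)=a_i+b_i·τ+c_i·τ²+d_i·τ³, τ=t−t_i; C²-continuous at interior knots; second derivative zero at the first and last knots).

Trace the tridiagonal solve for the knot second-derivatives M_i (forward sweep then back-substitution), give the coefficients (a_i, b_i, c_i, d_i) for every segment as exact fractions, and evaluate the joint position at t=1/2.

Δ: Δ0=6, Δ1=1
row 1: diag=4, rhs=-30; c'=1/4, d'=-15/2
back: M1=-15/2
M: M0=0, M1=-15/2, M2=0
seg 0: a=-5, c=M0/2=0, d=(M1−M0)/(6·1)=-5/4, b=Δ0−h0·(2M0+M1)/6=29/4
seg 1: a=1, c=M1/2=-15/4, d=(M2−M1)/(6·1)=5/4, b=Δ1−h1·(2M1+M2)/6=7/2
t_q=1/2 → seg 0, τ=1/2; S=-5+29/4·τ+0·τ²+-5/4·τ³=-49/32

  seg 0: a=-5 b=29/4 c=0 d=-5/4
  seg 1: a=1 b=7/2 c=-15/4 d=5/4
S(1/2) = -49/32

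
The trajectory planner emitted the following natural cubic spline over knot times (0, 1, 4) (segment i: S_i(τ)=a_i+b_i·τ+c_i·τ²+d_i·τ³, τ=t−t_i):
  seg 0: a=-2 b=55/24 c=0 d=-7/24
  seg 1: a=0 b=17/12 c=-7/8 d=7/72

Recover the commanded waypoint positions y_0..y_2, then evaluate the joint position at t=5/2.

y_0 = S_0(0) = a_0 = -2
y_1 = S_1(0) = a_1 = 0
y_2 = S_1(3) = -1
t_q=5/2 is in segment 1 (τ=3/2); S_1(τ)=31/64

y_0=-2 y_1=0 y_2=-1
S(5/2) = 31/64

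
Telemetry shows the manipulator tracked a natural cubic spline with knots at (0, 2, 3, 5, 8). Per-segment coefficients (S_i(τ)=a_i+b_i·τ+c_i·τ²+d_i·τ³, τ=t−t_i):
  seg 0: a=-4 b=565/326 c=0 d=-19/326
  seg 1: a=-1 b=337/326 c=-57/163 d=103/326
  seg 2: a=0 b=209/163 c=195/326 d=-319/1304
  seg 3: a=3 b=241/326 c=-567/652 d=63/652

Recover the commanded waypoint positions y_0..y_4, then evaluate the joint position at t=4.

y_0 = S_0(0) = a_0 = -4
y_1 = S_1(0) = a_1 = -1
y_2 = S_2(0) = a_2 = 0
y_3 = S_3(0) = a_3 = 3
y_4 = S_3(3) = 0
t_q=4 is in segment 2 (τ=1); S_2(τ)=2133/1304

y_0=-4 y_1=-1 y_2=0 y_3=3 y_4=0
S(4) = 2133/1304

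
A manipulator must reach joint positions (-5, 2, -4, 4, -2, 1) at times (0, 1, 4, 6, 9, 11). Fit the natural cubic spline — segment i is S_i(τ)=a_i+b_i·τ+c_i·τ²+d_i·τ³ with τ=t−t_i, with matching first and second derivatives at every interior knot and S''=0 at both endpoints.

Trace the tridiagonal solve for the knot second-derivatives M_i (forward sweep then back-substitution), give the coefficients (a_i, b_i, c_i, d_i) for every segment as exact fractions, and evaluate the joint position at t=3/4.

  seg 0: a=-5 b=17626/2047 c=0 d=-3297/2047
  seg 1: a=2 b=7735/2047 c=-9891/2047 d=5948/6141
  seg 2: a=-4 b=1921/2047 c=7953/2047 d=-9639/8188
  seg 3: a=4 b=4816/2047 c=-13011/4094 d=2357/4094
  seg 4: a=-2 b=-4795/4094 c=4101/2047 d=-1367/4094
S(3/4) = 101989/131008

Δ: Δ0=7, Δ1=-2, Δ2=4, Δ3=-2, Δ4=3/2
row 1: diag=8, rhs=-54; c'=3/8, d'=-27/4
row 2: denom=10−3·3/8=71/8; d'=(36−3·-27/4)/(71/8)=450/71
row 3: denom=10−2·16/71=678/71; d'=(-36−2·450/71)/(678/71)=-576/113
row 4: denom=10−3·71/226=2047/226; d'=(21−3·-576/113)/(2047/226)=8202/2047
back: M4=8202/2047
back: M3=-576/113−71/226·8202/2047=-13011/2047
back: M2=450/71−16/71·-13011/2047=15906/2047
back: M1=-27/4−3/8·15906/2047=-19782/2047
M: M0=0, M1=-19782/2047, M2=15906/2047, M3=-13011/2047, M4=8202/2047, M5=0
seg 0: a=-5, c=M0/2=0, d=(M1−M0)/(6·1)=-3297/2047, b=Δ0−h0·(2M0+M1)/6=17626/2047
seg 1: a=2, c=M1/2=-9891/2047, d=(M2−M1)/(6·3)=5948/6141, b=Δ1−h1·(2M1+M2)/6=7735/2047
seg 2: a=-4, c=M2/2=7953/2047, d=(M3−M2)/(6·2)=-9639/8188, b=Δ2−h2·(2M2+M3)/6=1921/2047
seg 3: a=4, c=M3/2=-13011/4094, d=(M4−M3)/(6·3)=2357/4094, b=Δ3−h3·(2M3+M4)/6=4816/2047
seg 4: a=-2, c=M4/2=4101/2047, d=(M5−M4)/(6·2)=-1367/4094, b=Δ4−h4·(2M4+M5)/6=-4795/4094
t_q=3/4 → seg 0, τ=3/4; S=-5+17626/2047·τ+0·τ²+-3297/2047·τ³=101989/131008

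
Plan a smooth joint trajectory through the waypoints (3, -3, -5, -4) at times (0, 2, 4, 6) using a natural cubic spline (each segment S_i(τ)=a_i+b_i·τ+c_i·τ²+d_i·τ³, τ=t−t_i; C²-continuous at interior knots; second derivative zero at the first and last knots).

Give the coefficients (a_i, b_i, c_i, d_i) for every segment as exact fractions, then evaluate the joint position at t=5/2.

  seg 0: a=3 b=-103/30 c=0 d=13/120
  seg 1: a=-3 b=-32/15 c=13/20 d=-1/24
  seg 2: a=-5 b=-1/30 c=2/5 d=-1/15
S(5/2) = -1251/320

Δ: Δ0=-3, Δ1=-1, Δ2=1/2
row 1: diag=8, rhs=12; c'=1/4, d'=3/2
row 2: denom=8−2·1/4=15/2; d'=(9−2·3/2)/(15/2)=4/5
back: M2=4/5
back: M1=3/2−1/4·4/5=13/10
M: M0=0, M1=13/10, M2=4/5, M3=0
seg 0: a=3, c=M0/2=0, d=(M1−M0)/(6·2)=13/120, b=Δ0−h0·(2M0+M1)/6=-103/30
seg 1: a=-3, c=M1/2=13/20, d=(M2−M1)/(6·2)=-1/24, b=Δ1−h1·(2M1+M2)/6=-32/15
seg 2: a=-5, c=M2/2=2/5, d=(M3−M2)/(6·2)=-1/15, b=Δ2−h2·(2M2+M3)/6=-1/30
t_q=5/2 → seg 1, τ=1/2; S=-3+-32/15·τ+13/20·τ²+-1/24·τ³=-1251/320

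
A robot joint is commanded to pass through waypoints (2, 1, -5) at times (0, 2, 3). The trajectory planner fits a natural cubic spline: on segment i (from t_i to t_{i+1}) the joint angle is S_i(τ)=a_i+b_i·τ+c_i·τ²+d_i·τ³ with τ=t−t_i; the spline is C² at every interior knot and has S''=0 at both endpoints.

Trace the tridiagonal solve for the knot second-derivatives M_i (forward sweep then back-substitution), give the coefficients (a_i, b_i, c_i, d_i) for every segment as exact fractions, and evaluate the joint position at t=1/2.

Δ: Δ0=-1/2, Δ1=-6
row 1: diag=6, rhs=-33; c'=1/6, d'=-11/2
back: M1=-11/2
M: M0=0, M1=-11/2, M2=0
seg 0: a=2, c=M0/2=0, d=(M1−M0)/(6·2)=-11/24, b=Δ0−h0·(2M0+M1)/6=4/3
seg 1: a=1, c=M1/2=-11/4, d=(M2−M1)/(6·1)=11/12, b=Δ1−h1·(2M1+M2)/6=-25/6
t_q=1/2 → seg 0, τ=1/2; S=2+4/3·τ+0·τ²+-11/24·τ³=167/64

  seg 0: a=2 b=4/3 c=0 d=-11/24
  seg 1: a=1 b=-25/6 c=-11/4 d=11/12
S(1/2) = 167/64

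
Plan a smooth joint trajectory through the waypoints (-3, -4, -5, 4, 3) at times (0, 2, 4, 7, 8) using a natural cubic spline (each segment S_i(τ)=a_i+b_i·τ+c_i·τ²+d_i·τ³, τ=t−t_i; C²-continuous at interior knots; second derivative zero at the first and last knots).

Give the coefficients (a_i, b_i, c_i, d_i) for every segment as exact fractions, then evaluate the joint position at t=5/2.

Δ: Δ0=-1/2, Δ1=-1/2, Δ2=3, Δ3=-1
row 1: diag=8, rhs=0; c'=1/4, d'=0
row 2: denom=10−2·1/4=19/2; d'=(21−2·0)/(19/2)=42/19
row 3: denom=8−3·6/19=134/19; d'=(-24−3·42/19)/(134/19)=-291/67
back: M3=-291/67
back: M2=42/19−6/19·-291/67=240/67
back: M1=0−1/4·240/67=-60/67
M: M0=0, M1=-60/67, M2=240/67, M3=-291/67, M4=0
seg 0: a=-3, c=M0/2=0, d=(M1−M0)/(6·2)=-5/67, b=Δ0−h0·(2M0+M1)/6=-27/134
seg 1: a=-4, c=M1/2=-30/67, d=(M2−M1)/(6·2)=25/67, b=Δ1−h1·(2M1+M2)/6=-147/134
seg 2: a=-5, c=M2/2=120/67, d=(M3−M2)/(6·3)=-59/134, b=Δ2−h2·(2M2+M3)/6=213/134
seg 3: a=4, c=M3/2=-291/134, d=(M4−M3)/(6·1)=97/134, b=Δ3−h3·(2M3+M4)/6=30/67
t_q=5/2 → seg 1, τ=1/2; S=-4+-147/134·τ+-30/67·τ²+25/67·τ³=-2473/536

  seg 0: a=-3 b=-27/134 c=0 d=-5/67
  seg 1: a=-4 b=-147/134 c=-30/67 d=25/67
  seg 2: a=-5 b=213/134 c=120/67 d=-59/134
  seg 3: a=4 b=30/67 c=-291/134 d=97/134
S(5/2) = -2473/536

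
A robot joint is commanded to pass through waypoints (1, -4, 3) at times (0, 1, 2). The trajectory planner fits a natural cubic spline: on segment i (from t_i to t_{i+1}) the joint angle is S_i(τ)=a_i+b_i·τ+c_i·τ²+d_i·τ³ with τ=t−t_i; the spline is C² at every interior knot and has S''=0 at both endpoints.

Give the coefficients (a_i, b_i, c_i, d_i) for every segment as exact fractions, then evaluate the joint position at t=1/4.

  seg 0: a=1 b=-8 c=0 d=3
  seg 1: a=-4 b=1 c=9 d=-3
S(1/4) = -61/64

Δ: Δ0=-5, Δ1=7
row 1: diag=4, rhs=72; c'=1/4, d'=18
back: M1=18
M: M0=0, M1=18, M2=0
seg 0: a=1, c=M0/2=0, d=(M1−M0)/(6·1)=3, b=Δ0−h0·(2M0+M1)/6=-8
seg 1: a=-4, c=M1/2=9, d=(M2−M1)/(6·1)=-3, b=Δ1−h1·(2M1+M2)/6=1
t_q=1/4 → seg 0, τ=1/4; S=1+-8·τ+0·τ²+3·τ³=-61/64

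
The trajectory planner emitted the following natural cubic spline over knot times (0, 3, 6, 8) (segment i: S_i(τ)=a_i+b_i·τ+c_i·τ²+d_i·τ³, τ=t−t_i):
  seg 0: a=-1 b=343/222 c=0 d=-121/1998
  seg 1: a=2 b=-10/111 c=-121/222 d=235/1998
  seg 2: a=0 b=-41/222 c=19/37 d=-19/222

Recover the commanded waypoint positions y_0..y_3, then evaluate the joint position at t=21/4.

y_0=-1 y_1=2 y_2=0 y_3=1
S(21/4) = 1789/4736

y_0 = S_0(0) = a_0 = -1
y_1 = S_1(0) = a_1 = 2
y_2 = S_2(0) = a_2 = 0
y_3 = S_2(2) = 1
t_q=21/4 is in segment 1 (τ=9/4); S_1(τ)=1789/4736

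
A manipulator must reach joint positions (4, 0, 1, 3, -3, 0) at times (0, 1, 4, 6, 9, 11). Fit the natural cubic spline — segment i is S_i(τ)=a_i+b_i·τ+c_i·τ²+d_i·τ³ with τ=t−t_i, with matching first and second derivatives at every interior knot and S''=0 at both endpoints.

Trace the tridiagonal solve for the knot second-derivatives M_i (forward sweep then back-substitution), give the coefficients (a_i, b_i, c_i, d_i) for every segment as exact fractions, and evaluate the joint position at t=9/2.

  seg 0: a=4 b=-9303/2047 c=0 d=1115/2047
  seg 1: a=0 b=-5958/2047 c=3345/2047 d=-10184/55269
  seg 2: a=1 b=3928/2047 c=-149/6141 d=-5345/24564
  seg 3: a=3 b=-4847/6141 c=-16333/12282 d=34129/110538
  seg 4: a=-3 b=-5305/12282 c=2966/2047 d=-1483/6141
S(9/2) = 126173/65504

Δ: Δ0=-4, Δ1=1/3, Δ2=1, Δ3=-2, Δ4=3/2
row 1: diag=8, rhs=26; c'=3/8, d'=13/4
row 2: denom=10−3·3/8=71/8; d'=(4−3·13/4)/(71/8)=-46/71
row 3: denom=10−2·16/71=678/71; d'=(-18−2·-46/71)/(678/71)=-593/339
row 4: denom=10−3·71/226=2047/226; d'=(21−3·-593/339)/(2047/226)=5932/2047
back: M4=5932/2047
back: M3=-593/339−71/226·5932/2047=-16333/6141
back: M2=-46/71−16/71·-16333/6141=-298/6141
back: M1=13/4−3/8·-298/6141=6690/2047
M: M0=0, M1=6690/2047, M2=-298/6141, M3=-16333/6141, M4=5932/2047, M5=0
seg 0: a=4, c=M0/2=0, d=(M1−M0)/(6·1)=1115/2047, b=Δ0−h0·(2M0+M1)/6=-9303/2047
seg 1: a=0, c=M1/2=3345/2047, d=(M2−M1)/(6·3)=-10184/55269, b=Δ1−h1·(2M1+M2)/6=-5958/2047
seg 2: a=1, c=M2/2=-149/6141, d=(M3−M2)/(6·2)=-5345/24564, b=Δ2−h2·(2M2+M3)/6=3928/2047
seg 3: a=3, c=M3/2=-16333/12282, d=(M4−M3)/(6·3)=34129/110538, b=Δ3−h3·(2M3+M4)/6=-4847/6141
seg 4: a=-3, c=M4/2=2966/2047, d=(M5−M4)/(6·2)=-1483/6141, b=Δ4−h4·(2M4+M5)/6=-5305/12282
t_q=9/2 → seg 2, τ=1/2; S=1+3928/2047·τ+-149/6141·τ²+-5345/24564·τ³=126173/65504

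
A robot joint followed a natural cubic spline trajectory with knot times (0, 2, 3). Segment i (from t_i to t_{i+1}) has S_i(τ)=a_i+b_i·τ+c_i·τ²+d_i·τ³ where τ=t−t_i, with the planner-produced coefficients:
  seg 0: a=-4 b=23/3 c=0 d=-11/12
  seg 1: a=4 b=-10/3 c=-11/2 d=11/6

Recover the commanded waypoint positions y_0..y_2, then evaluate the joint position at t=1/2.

y_0=-4 y_1=4 y_2=-3
S(1/2) = -9/32

y_0 = S_0(0) = a_0 = -4
y_1 = S_1(0) = a_1 = 4
y_2 = S_1(1) = -3
t_q=1/2 is in segment 0 (τ=1/2); S_0(τ)=-9/32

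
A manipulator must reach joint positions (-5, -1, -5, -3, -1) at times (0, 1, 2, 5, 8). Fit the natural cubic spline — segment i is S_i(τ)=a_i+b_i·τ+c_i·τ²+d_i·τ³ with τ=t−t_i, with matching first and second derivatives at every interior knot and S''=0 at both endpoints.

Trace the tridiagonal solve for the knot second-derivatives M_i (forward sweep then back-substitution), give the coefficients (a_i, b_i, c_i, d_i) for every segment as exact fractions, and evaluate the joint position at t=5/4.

  seg 0: a=-5 b=131/21 c=0 d=-47/21
  seg 1: a=-1 b=-10/21 c=-47/7 d=67/21
  seg 2: a=-5 b=-13/3 c=20/7 d=-25/63
  seg 3: a=-3 b=44/21 c=-5/7 d=5/63
S(5/4) = -667/448

Δ: Δ0=4, Δ1=-4, Δ2=2/3, Δ3=2/3
row 1: diag=4, rhs=-48; c'=1/4, d'=-12
row 2: denom=8−1·1/4=31/4; d'=(28−1·-12)/(31/4)=160/31
row 3: denom=12−3·12/31=336/31; d'=(0−3·160/31)/(336/31)=-10/7
back: M3=-10/7
back: M2=160/31−12/31·-10/7=40/7
back: M1=-12−1/4·40/7=-94/7
M: M0=0, M1=-94/7, M2=40/7, M3=-10/7, M4=0
seg 0: a=-5, c=M0/2=0, d=(M1−M0)/(6·1)=-47/21, b=Δ0−h0·(2M0+M1)/6=131/21
seg 1: a=-1, c=M1/2=-47/7, d=(M2−M1)/(6·1)=67/21, b=Δ1−h1·(2M1+M2)/6=-10/21
seg 2: a=-5, c=M2/2=20/7, d=(M3−M2)/(6·3)=-25/63, b=Δ2−h2·(2M2+M3)/6=-13/3
seg 3: a=-3, c=M3/2=-5/7, d=(M4−M3)/(6·3)=5/63, b=Δ3−h3·(2M3+M4)/6=44/21
t_q=5/4 → seg 1, τ=1/4; S=-1+-10/21·τ+-47/7·τ²+67/21·τ³=-667/448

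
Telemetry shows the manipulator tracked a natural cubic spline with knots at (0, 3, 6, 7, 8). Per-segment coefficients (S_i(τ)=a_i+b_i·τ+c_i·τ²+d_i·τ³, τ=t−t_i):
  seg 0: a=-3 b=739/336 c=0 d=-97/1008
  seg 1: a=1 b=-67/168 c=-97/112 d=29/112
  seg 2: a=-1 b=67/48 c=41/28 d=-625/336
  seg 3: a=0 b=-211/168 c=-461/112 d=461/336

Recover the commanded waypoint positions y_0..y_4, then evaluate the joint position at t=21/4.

y_0=-3 y_1=1 y_2=-1 y_3=0 y_4=-4
S(21/4) = -9551/7168

y_0 = S_0(0) = a_0 = -3
y_1 = S_1(0) = a_1 = 1
y_2 = S_2(0) = a_2 = -1
y_3 = S_3(0) = a_3 = 0
y_4 = S_3(1) = -4
t_q=21/4 is in segment 1 (τ=9/4); S_1(τ)=-9551/7168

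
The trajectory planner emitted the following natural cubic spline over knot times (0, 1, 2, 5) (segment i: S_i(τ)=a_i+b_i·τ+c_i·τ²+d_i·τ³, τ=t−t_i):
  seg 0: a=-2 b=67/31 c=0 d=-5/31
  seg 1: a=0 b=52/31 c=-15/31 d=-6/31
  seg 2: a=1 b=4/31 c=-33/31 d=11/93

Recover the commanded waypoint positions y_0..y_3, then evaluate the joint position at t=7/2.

y_0 = S_0(0) = a_0 = -2
y_1 = S_1(0) = a_1 = 0
y_2 = S_2(0) = a_2 = 1
y_3 = S_2(3) = -5
t_q=7/2 is in segment 2 (τ=3/2); S_2(τ)=-199/248

y_0=-2 y_1=0 y_2=1 y_3=-5
S(7/2) = -199/248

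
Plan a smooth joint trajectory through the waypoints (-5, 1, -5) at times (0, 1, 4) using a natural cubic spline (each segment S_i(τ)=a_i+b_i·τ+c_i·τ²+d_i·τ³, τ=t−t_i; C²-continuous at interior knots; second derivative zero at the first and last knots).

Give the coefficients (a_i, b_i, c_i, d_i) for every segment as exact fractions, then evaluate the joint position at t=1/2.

  seg 0: a=-5 b=7 c=0 d=-1
  seg 1: a=1 b=4 c=-3 d=1/3
S(1/2) = -13/8

Δ: Δ0=6, Δ1=-2
row 1: diag=8, rhs=-48; c'=3/8, d'=-6
back: M1=-6
M: M0=0, M1=-6, M2=0
seg 0: a=-5, c=M0/2=0, d=(M1−M0)/(6·1)=-1, b=Δ0−h0·(2M0+M1)/6=7
seg 1: a=1, c=M1/2=-3, d=(M2−M1)/(6·3)=1/3, b=Δ1−h1·(2M1+M2)/6=4
t_q=1/2 → seg 0, τ=1/2; S=-5+7·τ+0·τ²+-1·τ³=-13/8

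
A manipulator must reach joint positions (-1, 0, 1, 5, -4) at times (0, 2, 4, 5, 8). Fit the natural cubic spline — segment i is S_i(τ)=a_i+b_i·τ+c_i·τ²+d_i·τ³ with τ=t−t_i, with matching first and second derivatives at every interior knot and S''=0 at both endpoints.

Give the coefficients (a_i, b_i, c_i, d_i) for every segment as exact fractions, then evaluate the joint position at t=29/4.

  seg 0: a=-1 b=39/43 c=0 d=-35/344
  seg 1: a=0 b=-27/86 c=-105/172 d=175/344
  seg 2: a=1 b=144/43 c=105/43 d=-77/43
  seg 3: a=5 b=123/43 c=-126/43 d=14/43
S(29/4) = 427/1376

Δ: Δ0=1/2, Δ1=1/2, Δ2=4, Δ3=-3
row 1: diag=8, rhs=0; c'=1/4, d'=0
row 2: denom=6−2·1/4=11/2; d'=(21−2·0)/(11/2)=42/11
row 3: denom=8−1·2/11=86/11; d'=(-42−1·42/11)/(86/11)=-252/43
back: M3=-252/43
back: M2=42/11−2/11·-252/43=210/43
back: M1=0−1/4·210/43=-105/86
M: M0=0, M1=-105/86, M2=210/43, M3=-252/43, M4=0
seg 0: a=-1, c=M0/2=0, d=(M1−M0)/(6·2)=-35/344, b=Δ0−h0·(2M0+M1)/6=39/43
seg 1: a=0, c=M1/2=-105/172, d=(M2−M1)/(6·2)=175/344, b=Δ1−h1·(2M1+M2)/6=-27/86
seg 2: a=1, c=M2/2=105/43, d=(M3−M2)/(6·1)=-77/43, b=Δ2−h2·(2M2+M3)/6=144/43
seg 3: a=5, c=M3/2=-126/43, d=(M4−M3)/(6·3)=14/43, b=Δ3−h3·(2M3+M4)/6=123/43
t_q=29/4 → seg 3, τ=9/4; S=5+123/43·τ+-126/43·τ²+14/43·τ³=427/1376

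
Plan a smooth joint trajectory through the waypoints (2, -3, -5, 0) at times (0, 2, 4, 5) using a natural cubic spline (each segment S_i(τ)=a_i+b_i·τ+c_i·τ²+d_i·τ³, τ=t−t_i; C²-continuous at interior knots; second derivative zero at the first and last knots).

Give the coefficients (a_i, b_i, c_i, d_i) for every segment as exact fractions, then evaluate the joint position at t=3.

Δ: Δ0=-5/2, Δ1=-1, Δ2=5
row 1: diag=8, rhs=9; c'=1/4, d'=9/8
row 2: denom=6−2·1/4=11/2; d'=(36−2·9/8)/(11/2)=135/22
back: M2=135/22
back: M1=9/8−1/4·135/22=-9/22
M: M0=0, M1=-9/22, M2=135/22, M3=0
seg 0: a=2, c=M0/2=0, d=(M1−M0)/(6·2)=-3/88, b=Δ0−h0·(2M0+M1)/6=-26/11
seg 1: a=-3, c=M1/2=-9/44, d=(M2−M1)/(6·2)=6/11, b=Δ1−h1·(2M1+M2)/6=-61/22
seg 2: a=-5, c=M2/2=135/44, d=(M3−M2)/(6·1)=-45/44, b=Δ2−h2·(2M2+M3)/6=65/22
t_q=3 → seg 1, τ=1; S=-3+-61/22·τ+-9/44·τ²+6/11·τ³=-239/44

  seg 0: a=2 b=-26/11 c=0 d=-3/88
  seg 1: a=-3 b=-61/22 c=-9/44 d=6/11
  seg 2: a=-5 b=65/22 c=135/44 d=-45/44
S(3) = -239/44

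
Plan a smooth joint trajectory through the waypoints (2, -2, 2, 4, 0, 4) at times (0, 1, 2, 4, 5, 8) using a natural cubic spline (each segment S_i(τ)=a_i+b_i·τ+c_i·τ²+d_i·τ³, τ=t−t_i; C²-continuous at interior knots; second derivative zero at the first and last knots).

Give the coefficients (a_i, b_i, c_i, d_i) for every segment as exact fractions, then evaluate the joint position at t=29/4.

  seg 0: a=2 b=-17587/2859 c=0 d=6151/2859
  seg 1: a=-2 b=866/2859 c=6151/953 d=-7883/2859
  seg 2: a=2 b=14123/2859 c=-1732/953 d=-218/2859
  seg 3: a=4 b=-9277/2859 c=-2168/953 d=4345/2859
  seg 4: a=0 b=-9250/2859 c=2177/953 d=-2177/8577
S(29/4) = 85011/60992

Δ: Δ0=-4, Δ1=4, Δ2=1, Δ3=-4, Δ4=4/3
row 1: diag=4, rhs=48; c'=1/4, d'=12
row 2: denom=6−1·1/4=23/4; d'=(-18−1·12)/(23/4)=-120/23
row 3: denom=6−2·8/23=122/23; d'=(-30−2·-120/23)/(122/23)=-225/61
row 4: denom=8−1·23/122=953/122; d'=(32−1·-225/61)/(953/122)=4354/953
back: M4=4354/953
back: M3=-225/61−23/122·4354/953=-4336/953
back: M2=-120/23−8/23·-4336/953=-3464/953
back: M1=12−1/4·-3464/953=12302/953
M: M0=0, M1=12302/953, M2=-3464/953, M3=-4336/953, M4=4354/953, M5=0
seg 0: a=2, c=M0/2=0, d=(M1−M0)/(6·1)=6151/2859, b=Δ0−h0·(2M0+M1)/6=-17587/2859
seg 1: a=-2, c=M1/2=6151/953, d=(M2−M1)/(6·1)=-7883/2859, b=Δ1−h1·(2M1+M2)/6=866/2859
seg 2: a=2, c=M2/2=-1732/953, d=(M3−M2)/(6·2)=-218/2859, b=Δ2−h2·(2M2+M3)/6=14123/2859
seg 3: a=4, c=M3/2=-2168/953, d=(M4−M3)/(6·1)=4345/2859, b=Δ3−h3·(2M3+M4)/6=-9277/2859
seg 4: a=0, c=M4/2=2177/953, d=(M5−M4)/(6·3)=-2177/8577, b=Δ4−h4·(2M4+M5)/6=-9250/2859
t_q=29/4 → seg 4, τ=9/4; S=0+-9250/2859·τ+2177/953·τ²+-2177/8577·τ³=85011/60992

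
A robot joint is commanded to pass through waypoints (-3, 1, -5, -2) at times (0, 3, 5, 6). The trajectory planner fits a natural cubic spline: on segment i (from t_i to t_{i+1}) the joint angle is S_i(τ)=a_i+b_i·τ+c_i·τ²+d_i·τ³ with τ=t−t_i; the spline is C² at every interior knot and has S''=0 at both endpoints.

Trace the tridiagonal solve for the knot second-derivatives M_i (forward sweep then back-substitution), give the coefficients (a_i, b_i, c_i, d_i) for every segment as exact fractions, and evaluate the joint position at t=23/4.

  seg 0: a=-3 b=283/84 c=0 d=-19/84
  seg 1: a=1 b=-115/42 c=-57/28 d=20/21
  seg 2: a=-5 b=23/42 c=103/28 d=-103/84
S(23/4) = -5443/1792

Δ: Δ0=4/3, Δ1=-3, Δ2=3
row 1: diag=10, rhs=-26; c'=1/5, d'=-13/5
row 2: denom=6−2·1/5=28/5; d'=(36−2·-13/5)/(28/5)=103/14
back: M2=103/14
back: M1=-13/5−1/5·103/14=-57/14
M: M0=0, M1=-57/14, M2=103/14, M3=0
seg 0: a=-3, c=M0/2=0, d=(M1−M0)/(6·3)=-19/84, b=Δ0−h0·(2M0+M1)/6=283/84
seg 1: a=1, c=M1/2=-57/28, d=(M2−M1)/(6·2)=20/21, b=Δ1−h1·(2M1+M2)/6=-115/42
seg 2: a=-5, c=M2/2=103/28, d=(M3−M2)/(6·1)=-103/84, b=Δ2−h2·(2M2+M3)/6=23/42
t_q=23/4 → seg 2, τ=3/4; S=-5+23/42·τ+103/28·τ²+-103/84·τ³=-5443/1792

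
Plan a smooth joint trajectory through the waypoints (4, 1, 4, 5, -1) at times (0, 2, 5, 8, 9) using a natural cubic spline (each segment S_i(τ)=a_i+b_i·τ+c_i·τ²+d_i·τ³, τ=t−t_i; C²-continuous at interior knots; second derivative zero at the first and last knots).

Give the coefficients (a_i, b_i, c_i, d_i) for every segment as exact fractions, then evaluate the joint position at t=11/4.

  seg 0: a=4 b=-775/399 c=0 d=353/3192
  seg 1: a=1 b=-491/798 c=353/532 d=-599/14364
  seg 2: a=4 b=3575/1596 c=115/399 d=-4423/14364
  seg 3: a=5 b=-3467/798 c=-1321/532 d=1321/1596
S(11/4) = 30445/34048

Δ: Δ0=-3/2, Δ1=1, Δ2=1/3, Δ3=-6
row 1: diag=10, rhs=15; c'=3/10, d'=3/2
row 2: denom=12−3·3/10=111/10; d'=(-4−3·3/2)/(111/10)=-85/111
row 3: denom=8−3·10/37=266/37; d'=(-38−3·-85/111)/(266/37)=-1321/266
back: M3=-1321/266
back: M2=-85/111−10/37·-1321/266=230/399
back: M1=3/2−3/10·230/399=353/266
M: M0=0, M1=353/266, M2=230/399, M3=-1321/266, M4=0
seg 0: a=4, c=M0/2=0, d=(M1−M0)/(6·2)=353/3192, b=Δ0−h0·(2M0+M1)/6=-775/399
seg 1: a=1, c=M1/2=353/532, d=(M2−M1)/(6·3)=-599/14364, b=Δ1−h1·(2M1+M2)/6=-491/798
seg 2: a=4, c=M2/2=115/399, d=(M3−M2)/(6·3)=-4423/14364, b=Δ2−h2·(2M2+M3)/6=3575/1596
seg 3: a=5, c=M3/2=-1321/532, d=(M4−M3)/(6·1)=1321/1596, b=Δ3−h3·(2M3+M4)/6=-3467/798
t_q=11/4 → seg 1, τ=3/4; S=1+-491/798·τ+353/532·τ²+-599/14364·τ³=30445/34048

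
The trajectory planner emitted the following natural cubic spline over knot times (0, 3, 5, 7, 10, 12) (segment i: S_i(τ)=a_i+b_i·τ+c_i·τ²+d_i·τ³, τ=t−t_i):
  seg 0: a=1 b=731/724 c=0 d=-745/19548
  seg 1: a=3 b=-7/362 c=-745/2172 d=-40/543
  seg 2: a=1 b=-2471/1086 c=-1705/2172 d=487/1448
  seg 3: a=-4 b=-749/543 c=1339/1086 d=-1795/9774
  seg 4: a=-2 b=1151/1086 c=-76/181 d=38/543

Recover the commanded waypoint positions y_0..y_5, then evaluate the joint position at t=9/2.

y_0=1 y_1=3 y_2=1 y_3=-4 y_4=-2 y_5=-1
S(9/2) = 5649/2896

y_0 = S_0(0) = a_0 = 1
y_1 = S_1(0) = a_1 = 3
y_2 = S_2(0) = a_2 = 1
y_3 = S_3(0) = a_3 = -4
y_4 = S_4(0) = a_4 = -2
y_5 = S_4(2) = -1
t_q=9/2 is in segment 1 (τ=3/2); S_1(τ)=5649/2896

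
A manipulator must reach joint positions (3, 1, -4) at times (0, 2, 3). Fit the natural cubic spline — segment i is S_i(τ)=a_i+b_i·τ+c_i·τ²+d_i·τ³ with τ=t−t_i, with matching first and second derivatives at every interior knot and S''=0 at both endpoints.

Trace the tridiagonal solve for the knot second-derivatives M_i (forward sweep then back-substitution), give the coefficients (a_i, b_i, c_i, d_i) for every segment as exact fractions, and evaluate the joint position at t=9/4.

  seg 0: a=3 b=1/3 c=0 d=-1/3
  seg 1: a=1 b=-11/3 c=-2 d=2/3
S(9/4) = -1/32

Δ: Δ0=-1, Δ1=-5
row 1: diag=6, rhs=-24; c'=1/6, d'=-4
back: M1=-4
M: M0=0, M1=-4, M2=0
seg 0: a=3, c=M0/2=0, d=(M1−M0)/(6·2)=-1/3, b=Δ0−h0·(2M0+M1)/6=1/3
seg 1: a=1, c=M1/2=-2, d=(M2−M1)/(6·1)=2/3, b=Δ1−h1·(2M1+M2)/6=-11/3
t_q=9/4 → seg 1, τ=1/4; S=1+-11/3·τ+-2·τ²+2/3·τ³=-1/32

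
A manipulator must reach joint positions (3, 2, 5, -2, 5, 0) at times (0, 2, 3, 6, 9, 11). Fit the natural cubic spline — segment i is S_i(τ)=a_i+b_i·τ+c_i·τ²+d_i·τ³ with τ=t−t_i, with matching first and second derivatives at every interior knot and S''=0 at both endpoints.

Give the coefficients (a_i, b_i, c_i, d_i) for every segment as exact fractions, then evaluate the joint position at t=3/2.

  seg 0: a=3 b=-6317/3118 c=0 d=2379/6236
  seg 1: a=2 b=7957/3118 c=7137/3118 d=-2870/1559
  seg 2: a=5 b=5011/3118 c=-10083/3118 d=26944/42093
  seg 3: a=-2 b=-1599/3118 c=23639/9354 d=-22147/42093
  seg 4: a=5 b=1385/3118 c=-6885/3118 d=2295/6236
S(3/2) = 62289/49888

Δ: Δ0=-1/2, Δ1=3, Δ2=-7/3, Δ3=7/3, Δ4=-5/2
row 1: diag=6, rhs=21; c'=1/6, d'=7/2
row 2: denom=8−1·1/6=47/6; d'=(-32−1·7/2)/(47/6)=-213/47
row 3: denom=12−3·18/47=510/47; d'=(28−3·-213/47)/(510/47)=23/6
row 4: denom=10−3·47/170=1559/170; d'=(-29−3·23/6)/(1559/170)=-6885/1559
back: M4=-6885/1559
back: M3=23/6−47/170·-6885/1559=23639/4677
back: M2=-213/47−18/47·23639/4677=-10083/1559
back: M1=7/2−1/6·-10083/1559=7137/1559
M: M0=0, M1=7137/1559, M2=-10083/1559, M3=23639/4677, M4=-6885/1559, M5=0
seg 0: a=3, c=M0/2=0, d=(M1−M0)/(6·2)=2379/6236, b=Δ0−h0·(2M0+M1)/6=-6317/3118
seg 1: a=2, c=M1/2=7137/3118, d=(M2−M1)/(6·1)=-2870/1559, b=Δ1−h1·(2M1+M2)/6=7957/3118
seg 2: a=5, c=M2/2=-10083/3118, d=(M3−M2)/(6·3)=26944/42093, b=Δ2−h2·(2M2+M3)/6=5011/3118
seg 3: a=-2, c=M3/2=23639/9354, d=(M4−M3)/(6·3)=-22147/42093, b=Δ3−h3·(2M3+M4)/6=-1599/3118
seg 4: a=5, c=M4/2=-6885/3118, d=(M5−M4)/(6·2)=2295/6236, b=Δ4−h4·(2M4+M5)/6=1385/3118
t_q=3/2 → seg 0, τ=3/2; S=3+-6317/3118·τ+0·τ²+2379/6236·τ³=62289/49888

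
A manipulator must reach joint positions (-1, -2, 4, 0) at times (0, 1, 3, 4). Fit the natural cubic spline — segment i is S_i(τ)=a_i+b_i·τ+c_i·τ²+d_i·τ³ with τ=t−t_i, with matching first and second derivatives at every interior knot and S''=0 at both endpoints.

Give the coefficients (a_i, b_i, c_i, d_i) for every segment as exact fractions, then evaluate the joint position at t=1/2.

  seg 0: a=-1 b=-35/16 c=0 d=19/16
  seg 1: a=-2 b=11/8 c=57/16 d=-11/8
  seg 2: a=4 b=-7/8 c=-75/16 d=25/16
S(1/2) = -249/128

Δ: Δ0=-1, Δ1=3, Δ2=-4
row 1: diag=6, rhs=24; c'=1/3, d'=4
row 2: denom=6−2·1/3=16/3; d'=(-42−2·4)/(16/3)=-75/8
back: M2=-75/8
back: M1=4−1/3·-75/8=57/8
M: M0=0, M1=57/8, M2=-75/8, M3=0
seg 0: a=-1, c=M0/2=0, d=(M1−M0)/(6·1)=19/16, b=Δ0−h0·(2M0+M1)/6=-35/16
seg 1: a=-2, c=M1/2=57/16, d=(M2−M1)/(6·2)=-11/8, b=Δ1−h1·(2M1+M2)/6=11/8
seg 2: a=4, c=M2/2=-75/16, d=(M3−M2)/(6·1)=25/16, b=Δ2−h2·(2M2+M3)/6=-7/8
t_q=1/2 → seg 0, τ=1/2; S=-1+-35/16·τ+0·τ²+19/16·τ³=-249/128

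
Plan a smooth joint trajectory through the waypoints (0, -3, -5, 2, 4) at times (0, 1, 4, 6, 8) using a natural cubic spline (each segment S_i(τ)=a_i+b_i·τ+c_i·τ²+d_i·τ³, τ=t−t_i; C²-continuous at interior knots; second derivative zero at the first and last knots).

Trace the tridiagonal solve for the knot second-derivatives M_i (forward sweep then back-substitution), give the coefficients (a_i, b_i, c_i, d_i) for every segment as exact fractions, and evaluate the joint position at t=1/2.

Δ: Δ0=-3, Δ1=-2/3, Δ2=7/2, Δ3=1
row 1: diag=8, rhs=14; c'=3/8, d'=7/4
row 2: denom=10−3·3/8=71/8; d'=(25−3·7/4)/(71/8)=158/71
row 3: denom=8−2·16/71=536/71; d'=(-15−2·158/71)/(536/71)=-1381/536
back: M3=-1381/536
back: M2=158/71−16/71·-1381/536=188/67
back: M1=7/4−3/8·188/67=187/268
M: M0=0, M1=187/268, M2=188/67, M3=-1381/536, M4=0
seg 0: a=0, c=M0/2=0, d=(M1−M0)/(6·1)=187/1608, b=Δ0−h0·(2M0+M1)/6=-5011/1608
seg 1: a=-3, c=M1/2=187/536, d=(M2−M1)/(6·3)=565/4824, b=Δ1−h1·(2M1+M2)/6=-2225/804
seg 2: a=-5, c=M2/2=94/67, d=(M3−M2)/(6·2)=-2885/6432, b=Δ2−h2·(2M2+M3)/6=4001/1608
seg 3: a=2, c=M3/2=-1381/1072, d=(M4−M3)/(6·2)=1381/6432, b=Δ3−h3·(2M3+M4)/6=2185/804
t_q=1/2 → seg 0, τ=1/2; S=0+-5011/1608·τ+0·τ²+187/1608·τ³=-6619/4288

  seg 0: a=0 b=-5011/1608 c=0 d=187/1608
  seg 1: a=-3 b=-2225/804 c=187/536 d=565/4824
  seg 2: a=-5 b=4001/1608 c=94/67 d=-2885/6432
  seg 3: a=2 b=2185/804 c=-1381/1072 d=1381/6432
S(1/2) = -6619/4288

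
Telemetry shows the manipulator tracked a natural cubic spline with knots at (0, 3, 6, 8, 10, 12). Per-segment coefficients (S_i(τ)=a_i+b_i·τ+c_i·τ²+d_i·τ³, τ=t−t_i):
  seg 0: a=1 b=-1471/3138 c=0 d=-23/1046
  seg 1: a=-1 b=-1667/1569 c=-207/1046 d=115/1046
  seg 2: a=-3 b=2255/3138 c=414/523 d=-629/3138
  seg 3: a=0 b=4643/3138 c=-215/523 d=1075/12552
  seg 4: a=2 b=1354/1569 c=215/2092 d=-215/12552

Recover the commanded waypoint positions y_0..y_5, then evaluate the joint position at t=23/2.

y_0=1 y_1=-1 y_2=-3 y_3=0 y_4=2 y_5=4
S(23/2) = 116077/33472

y_0 = S_0(0) = a_0 = 1
y_1 = S_1(0) = a_1 = -1
y_2 = S_2(0) = a_2 = -3
y_3 = S_3(0) = a_3 = 0
y_4 = S_4(0) = a_4 = 2
y_5 = S_4(2) = 4
t_q=23/2 is in segment 4 (τ=3/2); S_4(τ)=116077/33472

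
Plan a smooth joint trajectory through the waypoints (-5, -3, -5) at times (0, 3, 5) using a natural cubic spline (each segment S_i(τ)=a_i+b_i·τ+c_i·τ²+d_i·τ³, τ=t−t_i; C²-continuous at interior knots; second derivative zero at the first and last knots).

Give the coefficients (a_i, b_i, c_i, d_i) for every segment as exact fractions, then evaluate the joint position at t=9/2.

  seg 0: a=-5 b=7/6 c=0 d=-1/18
  seg 1: a=-3 b=-1/3 c=-1/2 d=1/12
S(9/2) = -139/32

Δ: Δ0=2/3, Δ1=-1
row 1: diag=10, rhs=-10; c'=1/5, d'=-1
back: M1=-1
M: M0=0, M1=-1, M2=0
seg 0: a=-5, c=M0/2=0, d=(M1−M0)/(6·3)=-1/18, b=Δ0−h0·(2M0+M1)/6=7/6
seg 1: a=-3, c=M1/2=-1/2, d=(M2−M1)/(6·2)=1/12, b=Δ1−h1·(2M1+M2)/6=-1/3
t_q=9/2 → seg 1, τ=3/2; S=-3+-1/3·τ+-1/2·τ²+1/12·τ³=-139/32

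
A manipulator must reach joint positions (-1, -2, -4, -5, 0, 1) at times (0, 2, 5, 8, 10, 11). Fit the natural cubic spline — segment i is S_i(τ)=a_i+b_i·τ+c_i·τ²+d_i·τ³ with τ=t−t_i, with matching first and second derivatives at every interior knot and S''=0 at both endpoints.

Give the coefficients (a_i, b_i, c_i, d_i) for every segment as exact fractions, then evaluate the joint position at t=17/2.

  seg 0: a=-1 b=-240/473 c=0 d=7/3784
  seg 1: a=-2 b=-459/946 c=21/1892 d=-1219/51084
  seg 2: a=-4 b=-2011/1892 c=-289/1419 d=7609/51084
  seg 3: a=-5 b=1643/946 c=2151/1892 d=-1429/3784
  seg 4: a=0 b=829/473 c=-534/473 d=178/473
S(17/2) = -117897/30272

Δ: Δ0=-1/2, Δ1=-2/3, Δ2=-1/3, Δ3=5/2, Δ4=1
row 1: diag=10, rhs=-1; c'=3/10, d'=-1/10
row 2: denom=12−3·3/10=111/10; d'=(2−3·-1/10)/(111/10)=23/111
row 3: denom=10−3·10/37=340/37; d'=(17−3·23/111)/(340/37)=303/170
row 4: denom=6−2·37/170=473/85; d'=(-9−2·303/170)/(473/85)=-1068/473
back: M4=-1068/473
back: M3=303/170−37/170·-1068/473=2151/946
back: M2=23/111−10/37·2151/946=-578/1419
back: M1=-1/10−3/10·-578/1419=21/946
M: M0=0, M1=21/946, M2=-578/1419, M3=2151/946, M4=-1068/473, M5=0
seg 0: a=-1, c=M0/2=0, d=(M1−M0)/(6·2)=7/3784, b=Δ0−h0·(2M0+M1)/6=-240/473
seg 1: a=-2, c=M1/2=21/1892, d=(M2−M1)/(6·3)=-1219/51084, b=Δ1−h1·(2M1+M2)/6=-459/946
seg 2: a=-4, c=M2/2=-289/1419, d=(M3−M2)/(6·3)=7609/51084, b=Δ2−h2·(2M2+M3)/6=-2011/1892
seg 3: a=-5, c=M3/2=2151/1892, d=(M4−M3)/(6·2)=-1429/3784, b=Δ3−h3·(2M3+M4)/6=1643/946
seg 4: a=0, c=M4/2=-534/473, d=(M5−M4)/(6·1)=178/473, b=Δ4−h4·(2M4+M5)/6=829/473
t_q=17/2 → seg 3, τ=1/2; S=-5+1643/946·τ+2151/1892·τ²+-1429/3784·τ³=-117897/30272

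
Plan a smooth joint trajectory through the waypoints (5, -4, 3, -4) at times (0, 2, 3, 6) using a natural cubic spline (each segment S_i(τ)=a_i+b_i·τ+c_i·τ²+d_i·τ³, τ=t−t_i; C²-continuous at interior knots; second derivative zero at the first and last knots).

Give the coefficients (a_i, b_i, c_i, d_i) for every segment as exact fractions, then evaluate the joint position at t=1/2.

Δ: Δ0=-9/2, Δ1=7, Δ2=-7/3
row 1: diag=6, rhs=69; c'=1/6, d'=23/2
row 2: denom=8−1·1/6=47/6; d'=(-56−1·23/2)/(47/6)=-405/47
back: M2=-405/47
back: M1=23/2−1/6·-405/47=608/47
M: M0=0, M1=608/47, M2=-405/47, M3=0
seg 0: a=5, c=M0/2=0, d=(M1−M0)/(6·2)=152/141, b=Δ0−h0·(2M0+M1)/6=-2485/282
seg 1: a=-4, c=M1/2=304/47, d=(M2−M1)/(6·1)=-1013/282, b=Δ1−h1·(2M1+M2)/6=1163/282
seg 2: a=3, c=M2/2=-405/94, d=(M3−M2)/(6·3)=45/94, b=Δ2−h2·(2M2+M3)/6=886/141
t_q=1/2 → seg 0, τ=1/2; S=5+-2485/282·τ+0·τ²+152/141·τ³=137/188

  seg 0: a=5 b=-2485/282 c=0 d=152/141
  seg 1: a=-4 b=1163/282 c=304/47 d=-1013/282
  seg 2: a=3 b=886/141 c=-405/94 d=45/94
S(1/2) = 137/188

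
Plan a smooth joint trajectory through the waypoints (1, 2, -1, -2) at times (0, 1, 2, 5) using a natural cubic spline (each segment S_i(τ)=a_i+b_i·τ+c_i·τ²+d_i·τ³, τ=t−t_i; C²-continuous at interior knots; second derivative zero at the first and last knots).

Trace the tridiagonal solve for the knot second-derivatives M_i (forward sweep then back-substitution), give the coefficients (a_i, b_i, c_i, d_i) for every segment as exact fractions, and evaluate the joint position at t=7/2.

  seg 0: a=1 b=197/93 c=0 d=-104/93
  seg 1: a=2 b=-115/93 c=-104/31 d=148/93
  seg 2: a=-1 b=-295/93 c=44/31 d=-44/279
S(7/2) = -96/31

Δ: Δ0=1, Δ1=-3, Δ2=-1/3
row 1: diag=4, rhs=-24; c'=1/4, d'=-6
row 2: denom=8−1·1/4=31/4; d'=(16−1·-6)/(31/4)=88/31
back: M2=88/31
back: M1=-6−1/4·88/31=-208/31
M: M0=0, M1=-208/31, M2=88/31, M3=0
seg 0: a=1, c=M0/2=0, d=(M1−M0)/(6·1)=-104/93, b=Δ0−h0·(2M0+M1)/6=197/93
seg 1: a=2, c=M1/2=-104/31, d=(M2−M1)/(6·1)=148/93, b=Δ1−h1·(2M1+M2)/6=-115/93
seg 2: a=-1, c=M2/2=44/31, d=(M3−M2)/(6·3)=-44/279, b=Δ2−h2·(2M2+M3)/6=-295/93
t_q=7/2 → seg 2, τ=3/2; S=-1+-295/93·τ+44/31·τ²+-44/279·τ³=-96/31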